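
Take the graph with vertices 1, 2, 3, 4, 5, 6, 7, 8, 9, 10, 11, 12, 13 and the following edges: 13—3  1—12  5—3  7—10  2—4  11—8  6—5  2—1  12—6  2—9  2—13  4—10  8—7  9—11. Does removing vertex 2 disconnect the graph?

Deleting 2 raises the number of components from 1 to 2, so 2 is a cut vertex.

Yes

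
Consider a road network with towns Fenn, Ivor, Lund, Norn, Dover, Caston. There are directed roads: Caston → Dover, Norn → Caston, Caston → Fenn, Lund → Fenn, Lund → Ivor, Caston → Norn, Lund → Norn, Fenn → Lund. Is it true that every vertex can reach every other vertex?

No

There is no directed path from Ivor to Norn, so the graph is not strongly connected.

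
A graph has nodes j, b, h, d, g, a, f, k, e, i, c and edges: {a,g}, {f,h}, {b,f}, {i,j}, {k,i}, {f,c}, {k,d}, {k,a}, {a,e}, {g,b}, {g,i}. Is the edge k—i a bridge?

After removing k—i, the path k-a-g-i still connects them, so the edge is not a bridge.

No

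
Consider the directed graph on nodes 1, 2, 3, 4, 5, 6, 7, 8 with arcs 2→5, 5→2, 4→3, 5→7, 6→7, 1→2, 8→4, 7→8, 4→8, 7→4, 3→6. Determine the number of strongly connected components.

{3, 4, 6, 7, 8} are all mutually reachable — one SCC of size 5.
{2, 5} are all mutually reachable — one SCC of size 2.
{1} is an SCC by itself.
That gives 3 strongly connected components.

3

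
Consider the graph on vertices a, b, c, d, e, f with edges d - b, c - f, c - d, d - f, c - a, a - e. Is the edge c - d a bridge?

No

After removing c - d, the path c-f-d still connects them, so the edge is not a bridge.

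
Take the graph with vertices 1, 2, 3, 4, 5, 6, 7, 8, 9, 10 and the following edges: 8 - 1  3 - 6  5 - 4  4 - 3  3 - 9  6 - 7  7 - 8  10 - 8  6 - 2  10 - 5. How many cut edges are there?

The edges on the cycle 10-5-4-3-6-7-8-10 are not bridges since each lies on that cycle.
But removing 9 - 3 disconnects 9 from 3; removing 8 - 1 disconnects 8 from 1; removing 2 - 6 disconnects 2 from 6 — these are bridges.
That makes 3 bridges.

3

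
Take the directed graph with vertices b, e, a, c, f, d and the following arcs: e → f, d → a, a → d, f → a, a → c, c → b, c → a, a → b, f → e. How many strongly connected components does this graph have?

{a, c, d} are all mutually reachable — one SCC of size 3.
{e, f} are all mutually reachable — one SCC of size 2.
{b} is an SCC by itself.
That gives 3 strongly connected components.

3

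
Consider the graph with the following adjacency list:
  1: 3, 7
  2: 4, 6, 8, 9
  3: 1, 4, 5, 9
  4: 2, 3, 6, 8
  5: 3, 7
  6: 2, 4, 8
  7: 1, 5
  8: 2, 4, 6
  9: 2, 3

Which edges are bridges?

none

The edges on the cycle 3-5-7-1-3 are not bridges since each lies on that cycle.
Every edge lies on some cycle, so there are no bridges.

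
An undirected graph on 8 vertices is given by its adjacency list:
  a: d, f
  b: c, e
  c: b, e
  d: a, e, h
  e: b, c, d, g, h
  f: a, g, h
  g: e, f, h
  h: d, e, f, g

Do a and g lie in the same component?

Yes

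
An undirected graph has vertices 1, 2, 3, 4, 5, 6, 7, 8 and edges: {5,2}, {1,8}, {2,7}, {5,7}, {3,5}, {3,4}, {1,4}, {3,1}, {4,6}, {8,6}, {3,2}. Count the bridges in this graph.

The edges on the cycle 3-5-7-2-3 are not bridges since each lies on that cycle.
Every edge lies on some cycle, so there are no bridges.

0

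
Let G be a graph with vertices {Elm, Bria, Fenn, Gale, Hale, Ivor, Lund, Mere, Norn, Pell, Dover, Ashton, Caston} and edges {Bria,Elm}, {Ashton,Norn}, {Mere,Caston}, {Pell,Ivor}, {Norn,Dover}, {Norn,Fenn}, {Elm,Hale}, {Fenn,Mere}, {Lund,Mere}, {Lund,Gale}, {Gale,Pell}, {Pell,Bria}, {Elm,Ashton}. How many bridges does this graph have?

4

The edges on the cycle Lund-Gale-Pell-Bria-Elm-Ashton-Norn-Fenn-Mere-Lund are not bridges since each lies on that cycle.
But removing Hale—Elm disconnects Hale from Elm; removing Dover—Norn disconnects Dover from Norn; removing Mere—Caston disconnects Mere from Caston; removing Pell—Ivor disconnects Pell from Ivor — these are bridges.
That makes 4 bridges.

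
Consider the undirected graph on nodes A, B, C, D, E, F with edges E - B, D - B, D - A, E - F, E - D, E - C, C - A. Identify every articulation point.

Removing E increases the component count from 1 to 2, so E is a cut vertex.
By contrast removing B leaves 1 component; it is not a cut vertex. No other vertex is a cut vertex either.

E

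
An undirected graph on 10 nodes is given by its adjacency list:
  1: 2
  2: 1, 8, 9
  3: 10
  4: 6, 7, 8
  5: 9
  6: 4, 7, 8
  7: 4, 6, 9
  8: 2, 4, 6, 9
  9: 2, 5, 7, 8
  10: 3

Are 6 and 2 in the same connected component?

Yes

From 6 we can reach 1, 2, 4, 5, 6, 7, 8, 9, which includes 2.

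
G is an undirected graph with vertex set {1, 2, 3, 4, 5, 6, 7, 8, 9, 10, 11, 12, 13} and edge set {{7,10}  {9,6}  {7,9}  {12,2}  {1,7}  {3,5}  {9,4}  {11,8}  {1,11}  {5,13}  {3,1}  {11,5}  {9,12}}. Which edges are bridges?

The edges on the cycle 3-1-11-5-3 are not bridges since each lies on that cycle.
But removing 12–2 disconnects 12 from 2; removing 5–13 disconnects 5 from 13; removing 4–9 disconnects 4 from 9; removing 6–9 disconnects 6 from 9 — these are bridges.
In total 9 edges are bridges.

1-7, 10-7, 11-8, 12-2, 12-9, 13-5, 4-9, 6-9, 7-9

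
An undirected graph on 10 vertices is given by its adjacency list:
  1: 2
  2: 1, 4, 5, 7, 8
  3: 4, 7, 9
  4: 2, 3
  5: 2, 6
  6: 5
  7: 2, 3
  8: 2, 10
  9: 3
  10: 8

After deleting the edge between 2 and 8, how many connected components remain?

Before removal there is 1 component.
2-8 is a bridge — removing it separates 2's side from 8's side.
After removal: 2 components.

2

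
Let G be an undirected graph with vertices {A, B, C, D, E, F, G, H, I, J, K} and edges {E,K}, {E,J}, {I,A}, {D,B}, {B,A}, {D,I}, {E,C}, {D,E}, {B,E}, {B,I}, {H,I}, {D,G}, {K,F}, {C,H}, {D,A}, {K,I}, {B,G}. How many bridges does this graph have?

The edges on the cycle B-E-C-H-I-B are not bridges since each lies on that cycle.
But removing F-K disconnects F from K; removing J-E disconnects J from E — these are bridges.
That makes 2 bridges.

2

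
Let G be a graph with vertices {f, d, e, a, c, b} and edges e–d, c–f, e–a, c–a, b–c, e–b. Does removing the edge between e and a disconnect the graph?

After removing e–a, the path e-b-c-a still connects them, so the edge is not a bridge.

No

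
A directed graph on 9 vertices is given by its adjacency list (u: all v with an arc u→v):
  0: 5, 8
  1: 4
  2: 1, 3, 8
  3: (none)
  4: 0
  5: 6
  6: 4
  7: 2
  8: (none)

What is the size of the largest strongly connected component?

{0, 4, 5, 6} are all mutually reachable — one SCC of size 4.
{1} is an SCC by itself.
{7} is an SCC by itself.
{2} is an SCC by itself.
{8} is an SCC by itself.
(and 1 more singleton SCC)
The largest has 4 vertices.

4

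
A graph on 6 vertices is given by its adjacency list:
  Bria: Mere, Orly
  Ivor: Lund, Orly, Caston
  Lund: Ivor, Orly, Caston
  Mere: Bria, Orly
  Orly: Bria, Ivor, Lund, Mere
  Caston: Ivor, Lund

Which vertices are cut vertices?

Orly

Removing Orly increases the component count from 1 to 2, so Orly is a cut vertex.
By contrast removing Caston leaves 1 component; it is not a cut vertex. No other vertex is a cut vertex either.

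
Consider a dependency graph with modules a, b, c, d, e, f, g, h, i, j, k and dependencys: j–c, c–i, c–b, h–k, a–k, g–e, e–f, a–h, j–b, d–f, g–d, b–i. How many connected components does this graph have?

Starting from a we can reach a, h, k. That is one component of size 3.
Starting from b we can reach b, c, i, j. That is one component of size 4.
Starting from d we can reach d, e, f, g. That is one component of size 4.
Total: 3 components.

3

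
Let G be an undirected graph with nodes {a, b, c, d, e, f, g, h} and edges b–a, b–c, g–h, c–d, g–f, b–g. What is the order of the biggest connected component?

e is isolated — a component by itself.
Starting from a we can reach a, b, c, d, f, g, h. That is one component of size 7.
The largest has 7 vertices.

7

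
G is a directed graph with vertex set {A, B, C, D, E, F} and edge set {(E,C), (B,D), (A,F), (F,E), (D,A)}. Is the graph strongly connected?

There is no directed path from D to B, so the graph is not strongly connected.

No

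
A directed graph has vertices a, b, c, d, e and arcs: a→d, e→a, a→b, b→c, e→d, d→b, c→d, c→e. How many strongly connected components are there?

{a, b, c, d, e} are all mutually reachable — one SCC of size 5.
That gives 1 strongly connected component.

1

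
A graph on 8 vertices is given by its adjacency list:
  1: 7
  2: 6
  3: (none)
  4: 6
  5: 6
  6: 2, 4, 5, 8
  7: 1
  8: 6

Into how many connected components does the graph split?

3

3 is isolated — a component by itself.
Starting from 1 we can reach 1, 7. That is one component of size 2.
Starting from 2 we can reach 2, 4, 5, 6, 8. That is one component of size 5.
Total: 3 components.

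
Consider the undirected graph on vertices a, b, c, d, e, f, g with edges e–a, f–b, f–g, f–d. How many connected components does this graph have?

3

c is isolated — a component by itself.
Starting from a we can reach a, e. That is one component of size 2.
Starting from b we can reach b, d, f, g. That is one component of size 4.
Total: 3 components.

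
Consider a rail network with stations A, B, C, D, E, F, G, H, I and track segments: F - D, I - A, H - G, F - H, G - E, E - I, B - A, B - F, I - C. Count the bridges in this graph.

The edges on the cycle B-F-H-G-E-I-A-B are not bridges since each lies on that cycle.
But removing C - I disconnects C from I; removing F - D disconnects F from D — these are bridges.
That makes 2 bridges.

2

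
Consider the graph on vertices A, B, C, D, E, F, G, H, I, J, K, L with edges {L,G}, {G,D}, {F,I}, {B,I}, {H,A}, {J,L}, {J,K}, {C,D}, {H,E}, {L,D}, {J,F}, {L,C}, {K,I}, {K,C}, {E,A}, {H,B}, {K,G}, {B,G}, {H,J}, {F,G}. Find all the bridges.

none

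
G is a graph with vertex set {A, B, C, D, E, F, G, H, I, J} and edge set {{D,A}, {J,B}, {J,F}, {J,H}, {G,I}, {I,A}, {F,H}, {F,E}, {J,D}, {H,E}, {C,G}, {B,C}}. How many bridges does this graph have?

0

The edges on the cycle J-F-E-H-J are not bridges since each lies on that cycle.
Every edge lies on some cycle, so there are no bridges.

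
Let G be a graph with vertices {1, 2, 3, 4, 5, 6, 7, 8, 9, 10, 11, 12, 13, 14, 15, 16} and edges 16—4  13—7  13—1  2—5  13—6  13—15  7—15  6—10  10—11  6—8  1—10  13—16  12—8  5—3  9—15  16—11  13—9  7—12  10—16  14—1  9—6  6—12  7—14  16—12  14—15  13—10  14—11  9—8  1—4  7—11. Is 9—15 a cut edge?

After removing 9—15, the path 9-13-15 still connects them, so the edge is not a bridge.

No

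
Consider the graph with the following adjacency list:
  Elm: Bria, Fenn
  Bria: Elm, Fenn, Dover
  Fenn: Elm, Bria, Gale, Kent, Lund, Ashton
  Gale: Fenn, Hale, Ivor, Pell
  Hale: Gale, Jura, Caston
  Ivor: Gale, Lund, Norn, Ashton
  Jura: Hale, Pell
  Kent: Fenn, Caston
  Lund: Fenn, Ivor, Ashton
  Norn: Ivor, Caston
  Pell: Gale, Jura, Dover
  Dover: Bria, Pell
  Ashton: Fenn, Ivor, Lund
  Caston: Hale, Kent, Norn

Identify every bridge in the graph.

The edges on the cycle Fenn-Lund-Ivor-Norn-Caston-Kent-Fenn are not bridges since each lies on that cycle.
Every edge lies on some cycle, so there are no bridges.

none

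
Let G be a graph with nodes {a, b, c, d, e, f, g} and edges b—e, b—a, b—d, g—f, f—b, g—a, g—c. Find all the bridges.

The edges on the cycle g-f-b-a-g are not bridges since each lies on that cycle.
But removing b—d disconnects b from d; removing g—c disconnects g from c; removing b—e disconnects b from e — these are bridges.

b-d, b-e, c-g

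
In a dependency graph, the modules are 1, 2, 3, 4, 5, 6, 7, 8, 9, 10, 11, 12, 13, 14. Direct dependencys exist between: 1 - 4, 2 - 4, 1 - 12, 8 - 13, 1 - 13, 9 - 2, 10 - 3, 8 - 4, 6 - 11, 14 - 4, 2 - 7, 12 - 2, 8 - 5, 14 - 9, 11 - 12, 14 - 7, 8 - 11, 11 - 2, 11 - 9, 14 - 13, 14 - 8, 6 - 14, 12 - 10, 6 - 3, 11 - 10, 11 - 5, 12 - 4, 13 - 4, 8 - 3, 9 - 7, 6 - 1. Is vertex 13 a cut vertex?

No

Deleting 13 leaves 1 component (was 1) (its neighbors 1, 4, 8, 14 remain connected to each other), so 13 is not a cut vertex.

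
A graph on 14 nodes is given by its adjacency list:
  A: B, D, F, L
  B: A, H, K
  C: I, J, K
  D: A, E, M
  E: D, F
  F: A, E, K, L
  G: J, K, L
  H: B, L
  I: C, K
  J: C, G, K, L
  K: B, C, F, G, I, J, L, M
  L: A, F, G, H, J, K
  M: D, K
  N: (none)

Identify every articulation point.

none

Removing K, for instance, still leaves 2 components. No single vertex removal increases the component count — the graph has no articulation points.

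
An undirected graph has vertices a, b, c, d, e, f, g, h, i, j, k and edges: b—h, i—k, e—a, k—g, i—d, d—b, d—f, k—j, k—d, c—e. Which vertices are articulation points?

b, d, e, k

Removing b increases the component count from 2 to 3, so b is a cut vertex.
Removing d increases the component count from 2 to 4, so d is a cut vertex.
Removing e increases the component count from 2 to 3, so e is a cut vertex.
Likewise k is a cut vertex.
By contrast removing i leaves 2 components; it is not a cut vertex. No other vertex is a cut vertex either.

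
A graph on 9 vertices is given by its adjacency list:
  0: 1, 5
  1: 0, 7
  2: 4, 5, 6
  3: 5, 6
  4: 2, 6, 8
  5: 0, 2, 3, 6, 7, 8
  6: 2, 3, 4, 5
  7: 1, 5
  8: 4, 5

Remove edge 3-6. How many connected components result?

3 and 6 are still connected via 3-5-6, so the component count stays at 1.

1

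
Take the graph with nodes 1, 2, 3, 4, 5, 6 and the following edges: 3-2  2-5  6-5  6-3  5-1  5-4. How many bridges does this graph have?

2

The edges on the cycle 6-3-2-5-6 are not bridges since each lies on that cycle.
But removing 5-1 disconnects 5 from 1; removing 5-4 disconnects 5 from 4 — these are bridges.
That makes 2 bridges.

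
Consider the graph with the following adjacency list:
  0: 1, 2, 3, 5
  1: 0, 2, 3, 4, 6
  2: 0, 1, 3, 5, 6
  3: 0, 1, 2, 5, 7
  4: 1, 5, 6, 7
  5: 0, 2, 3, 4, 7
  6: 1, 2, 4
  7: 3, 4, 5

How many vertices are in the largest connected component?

Starting from 0 we can reach 0, 1, 2, 3, 4, 5, 6, 7. That is one component of size 8.
The largest has 8 vertices.

8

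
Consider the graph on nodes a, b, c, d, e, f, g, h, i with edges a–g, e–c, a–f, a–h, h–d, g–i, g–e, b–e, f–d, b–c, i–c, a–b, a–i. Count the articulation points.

Removing a increases the component count from 1 to 2, so a is a cut vertex.
By contrast removing d leaves 1 component; it is not a cut vertex. No other vertex is a cut vertex either.

1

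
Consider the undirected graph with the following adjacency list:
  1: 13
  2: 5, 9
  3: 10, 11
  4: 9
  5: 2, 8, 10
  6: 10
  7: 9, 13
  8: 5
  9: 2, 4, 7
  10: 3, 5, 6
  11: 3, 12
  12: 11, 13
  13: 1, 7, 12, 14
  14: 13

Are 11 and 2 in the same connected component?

From 11 we can reach 1, 2, 3, 4, 5, 6, 7, 8, 9, 10, 11, 12, 13, 14, which includes 2.

Yes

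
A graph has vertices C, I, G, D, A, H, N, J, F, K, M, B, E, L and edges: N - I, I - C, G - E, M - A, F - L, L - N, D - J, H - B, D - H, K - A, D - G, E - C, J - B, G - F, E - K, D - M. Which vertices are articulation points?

Removing D increases the component count from 1 to 2, so D is a cut vertex.
By contrast removing E leaves 1 component; it is not a cut vertex. No other vertex is a cut vertex either.

D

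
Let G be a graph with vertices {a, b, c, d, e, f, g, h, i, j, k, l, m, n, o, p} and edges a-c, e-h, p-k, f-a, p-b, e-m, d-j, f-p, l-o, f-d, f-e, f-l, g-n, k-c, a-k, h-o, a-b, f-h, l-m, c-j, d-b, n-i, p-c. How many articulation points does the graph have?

2

Removing f increases the component count from 2 to 3, so f is a cut vertex.
Removing n increases the component count from 2 to 3, so n is a cut vertex.
By contrast removing m leaves 2 components; it is not a cut vertex. No other vertex is a cut vertex either.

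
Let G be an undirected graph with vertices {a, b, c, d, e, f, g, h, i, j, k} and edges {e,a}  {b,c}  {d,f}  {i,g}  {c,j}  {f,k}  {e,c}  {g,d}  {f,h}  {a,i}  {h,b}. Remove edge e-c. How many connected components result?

1

e and c are still connected via e-a-i-g-d-f-h-b-c, so the component count stays at 1.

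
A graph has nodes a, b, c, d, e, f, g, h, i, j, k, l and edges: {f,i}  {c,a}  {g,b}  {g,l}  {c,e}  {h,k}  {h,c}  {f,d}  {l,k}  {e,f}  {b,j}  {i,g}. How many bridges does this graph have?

4

The edges on the cycle h-c-e-f-i-g-l-k-h are not bridges since each lies on that cycle.
But removing b—g disconnects b from g; removing c—a disconnects c from a; removing d—f disconnects d from f; removing b—j disconnects b from j — these are bridges.
That makes 4 bridges.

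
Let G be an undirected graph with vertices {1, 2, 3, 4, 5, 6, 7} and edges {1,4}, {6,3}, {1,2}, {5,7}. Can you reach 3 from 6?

From 6 we can reach 3, 6, which includes 3.

Yes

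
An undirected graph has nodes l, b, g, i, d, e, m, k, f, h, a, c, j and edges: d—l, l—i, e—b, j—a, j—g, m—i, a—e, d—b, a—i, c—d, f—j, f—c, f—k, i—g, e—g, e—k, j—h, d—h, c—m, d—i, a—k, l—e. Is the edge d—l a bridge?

No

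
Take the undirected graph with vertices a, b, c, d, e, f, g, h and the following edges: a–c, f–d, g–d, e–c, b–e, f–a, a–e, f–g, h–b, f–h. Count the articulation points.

1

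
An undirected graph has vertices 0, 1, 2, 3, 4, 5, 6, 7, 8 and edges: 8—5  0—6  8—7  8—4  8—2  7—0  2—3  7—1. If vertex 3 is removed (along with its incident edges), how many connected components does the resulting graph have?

With 3 gone, the remaining components are: {0, 1, 2, 4, 5, 6, 7, 8}.
That is 1 component.

1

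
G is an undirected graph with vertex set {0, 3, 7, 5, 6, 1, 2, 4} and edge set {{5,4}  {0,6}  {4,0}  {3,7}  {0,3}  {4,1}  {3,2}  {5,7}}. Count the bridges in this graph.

The edges on the cycle 5-4-0-3-7-5 are not bridges since each lies on that cycle.
But removing 4–1 disconnects 4 from 1; removing 3–2 disconnects 3 from 2; removing 0–6 disconnects 0 from 6 — these are bridges.
That makes 3 bridges.

3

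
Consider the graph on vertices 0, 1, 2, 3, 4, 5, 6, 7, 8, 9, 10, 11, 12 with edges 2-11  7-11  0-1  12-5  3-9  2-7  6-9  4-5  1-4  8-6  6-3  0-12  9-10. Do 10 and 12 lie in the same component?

No

The component containing 10 is {3, 6, 8, 9, 10}, and 12 is not in it.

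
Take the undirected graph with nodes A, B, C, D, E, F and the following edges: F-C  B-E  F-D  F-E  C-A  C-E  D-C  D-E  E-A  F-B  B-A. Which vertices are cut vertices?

Removing A, for instance, still leaves 1 component. No single vertex removal increases the component count — the graph has no articulation points.

none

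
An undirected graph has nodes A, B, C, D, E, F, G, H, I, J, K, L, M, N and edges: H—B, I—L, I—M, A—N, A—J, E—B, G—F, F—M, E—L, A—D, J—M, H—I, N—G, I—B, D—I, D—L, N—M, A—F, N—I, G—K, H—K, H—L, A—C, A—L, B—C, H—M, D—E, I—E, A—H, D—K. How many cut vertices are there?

0

Removing H, for instance, still leaves 1 component. No single vertex removal increases the component count — the graph has no articulation points.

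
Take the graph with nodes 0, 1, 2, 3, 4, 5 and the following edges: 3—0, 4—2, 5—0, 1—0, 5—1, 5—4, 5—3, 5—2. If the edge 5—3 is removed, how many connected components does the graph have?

1

5 and 3 are still connected via 5-0-3, so the component count stays at 1.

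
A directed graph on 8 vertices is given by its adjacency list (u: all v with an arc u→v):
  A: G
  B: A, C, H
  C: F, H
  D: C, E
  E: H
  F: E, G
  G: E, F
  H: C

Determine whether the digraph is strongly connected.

There is no directed path from C to D, so the graph is not strongly connected.

No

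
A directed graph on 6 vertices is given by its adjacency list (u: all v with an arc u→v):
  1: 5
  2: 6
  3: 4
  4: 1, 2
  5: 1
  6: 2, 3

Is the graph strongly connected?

There is no directed path from 5 to 2, so the graph is not strongly connected.

No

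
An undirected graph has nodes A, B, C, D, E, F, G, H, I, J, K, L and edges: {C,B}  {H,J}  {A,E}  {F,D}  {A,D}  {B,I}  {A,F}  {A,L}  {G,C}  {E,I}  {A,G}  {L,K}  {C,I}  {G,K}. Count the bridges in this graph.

The edges on the cycle A-F-D-A are not bridges since each lies on that cycle.
But removing H—J disconnects H from J — this is a bridge.

1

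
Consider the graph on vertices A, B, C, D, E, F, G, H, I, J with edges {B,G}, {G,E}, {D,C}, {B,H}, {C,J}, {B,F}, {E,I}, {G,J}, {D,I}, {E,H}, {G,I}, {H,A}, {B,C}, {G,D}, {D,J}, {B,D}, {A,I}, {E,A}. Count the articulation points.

Removing B increases the component count from 1 to 2, so B is a cut vertex.
By contrast removing J leaves 1 component; it is not a cut vertex. No other vertex is a cut vertex either.

1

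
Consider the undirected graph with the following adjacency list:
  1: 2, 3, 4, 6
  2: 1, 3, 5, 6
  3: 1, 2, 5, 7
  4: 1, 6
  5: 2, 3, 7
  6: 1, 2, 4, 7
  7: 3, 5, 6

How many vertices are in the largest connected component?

7

Starting from 1 we can reach 1, 2, 3, 4, 5, 6, 7. That is one component of size 7.
The largest has 7 vertices.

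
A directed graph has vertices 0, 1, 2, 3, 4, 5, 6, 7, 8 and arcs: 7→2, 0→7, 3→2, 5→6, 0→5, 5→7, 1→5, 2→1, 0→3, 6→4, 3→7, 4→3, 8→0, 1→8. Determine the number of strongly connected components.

{0, 1, 2, 3, 4, 5, 6, 7, 8} are all mutually reachable — one SCC of size 9.
That gives 1 strongly connected component.

1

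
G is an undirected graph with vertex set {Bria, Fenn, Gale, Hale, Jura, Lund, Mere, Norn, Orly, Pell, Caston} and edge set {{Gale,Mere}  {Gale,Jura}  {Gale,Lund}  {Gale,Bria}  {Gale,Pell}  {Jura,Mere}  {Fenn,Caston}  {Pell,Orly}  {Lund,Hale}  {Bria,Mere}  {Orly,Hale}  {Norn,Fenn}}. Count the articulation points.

Removing Fenn increases the component count from 2 to 3, so Fenn is a cut vertex.
Removing Gale increases the component count from 2 to 3, so Gale is a cut vertex.
By contrast removing Lund leaves 2 components; it is not a cut vertex. No other vertex is a cut vertex either.

2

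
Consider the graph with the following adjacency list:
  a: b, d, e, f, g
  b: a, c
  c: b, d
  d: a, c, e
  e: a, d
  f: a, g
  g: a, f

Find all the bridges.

none

The edges on the cycle a-f-g-a are not bridges since each lies on that cycle.
Every edge lies on some cycle, so there are no bridges.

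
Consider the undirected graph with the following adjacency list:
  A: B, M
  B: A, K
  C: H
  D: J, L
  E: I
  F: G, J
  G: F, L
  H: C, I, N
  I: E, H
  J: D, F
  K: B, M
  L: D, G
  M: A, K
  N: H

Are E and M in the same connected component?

No

The component containing E is {C, E, H, I, N}, and M is not in it.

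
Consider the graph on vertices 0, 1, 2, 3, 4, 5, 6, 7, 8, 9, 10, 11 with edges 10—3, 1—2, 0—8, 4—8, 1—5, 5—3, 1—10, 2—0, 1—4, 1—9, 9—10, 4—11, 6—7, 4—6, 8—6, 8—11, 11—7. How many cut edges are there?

The edges on the cycle 1-9-10-1 are not bridges since each lies on that cycle.
Every edge lies on some cycle, so there are no bridges.

0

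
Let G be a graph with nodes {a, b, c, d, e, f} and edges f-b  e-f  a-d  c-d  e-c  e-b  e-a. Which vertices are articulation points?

e

Removing e increases the component count from 1 to 2, so e is a cut vertex.
By contrast removing c leaves 1 component; it is not a cut vertex. No other vertex is a cut vertex either.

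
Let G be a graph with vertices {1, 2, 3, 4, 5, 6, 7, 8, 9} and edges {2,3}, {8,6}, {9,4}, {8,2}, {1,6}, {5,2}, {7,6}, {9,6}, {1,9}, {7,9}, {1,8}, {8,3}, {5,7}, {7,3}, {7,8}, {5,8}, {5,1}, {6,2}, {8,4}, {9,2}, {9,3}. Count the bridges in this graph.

0

The edges on the cycle 5-7-6-2-3-8-1-5 are not bridges since each lies on that cycle.
Every edge lies on some cycle, so there are no bridges.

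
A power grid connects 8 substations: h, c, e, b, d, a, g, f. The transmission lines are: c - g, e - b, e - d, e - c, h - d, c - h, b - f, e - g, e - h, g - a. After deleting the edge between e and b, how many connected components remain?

2

Before removal there is 1 component.
e - b is a bridge — removing it separates e's side from b's side.
After removal: 2 components.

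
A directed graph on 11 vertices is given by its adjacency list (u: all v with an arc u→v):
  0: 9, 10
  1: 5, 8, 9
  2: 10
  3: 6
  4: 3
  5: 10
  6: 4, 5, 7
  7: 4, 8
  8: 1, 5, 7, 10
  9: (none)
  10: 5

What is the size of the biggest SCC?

6

{1, 3, 4, 6, 7, 8} are all mutually reachable — one SCC of size 6.
{5, 10} are all mutually reachable — one SCC of size 2.
{9} is an SCC by itself.
{2} is an SCC by itself.
{0} is an SCC by itself.
The largest has 6 vertices.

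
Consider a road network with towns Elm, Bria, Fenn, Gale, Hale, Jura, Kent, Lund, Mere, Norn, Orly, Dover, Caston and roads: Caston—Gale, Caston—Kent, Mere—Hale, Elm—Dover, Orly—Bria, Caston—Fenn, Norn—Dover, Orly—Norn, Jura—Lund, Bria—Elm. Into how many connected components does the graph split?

Starting from Jura we can reach Jura, Lund. That is one component of size 2.
Starting from Hale we can reach Hale, Mere. That is one component of size 2.
Starting from Fenn we can reach Fenn, Gale, Kent, Caston. That is one component of size 4.
Starting from Elm we can reach Elm, Bria, Norn, Orly, Dover. That is one component of size 5.
Total: 4 components.

4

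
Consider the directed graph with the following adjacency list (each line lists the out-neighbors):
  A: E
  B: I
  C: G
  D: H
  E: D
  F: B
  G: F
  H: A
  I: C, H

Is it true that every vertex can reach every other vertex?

There is no directed path from D to F, so the graph is not strongly connected.

No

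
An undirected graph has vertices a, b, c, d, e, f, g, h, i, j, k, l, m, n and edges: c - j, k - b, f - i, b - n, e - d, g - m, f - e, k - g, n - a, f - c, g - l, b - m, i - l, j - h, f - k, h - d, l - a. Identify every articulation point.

f

Removing f increases the component count from 1 to 2, so f is a cut vertex.
By contrast removing b leaves 1 component; it is not a cut vertex. No other vertex is a cut vertex either.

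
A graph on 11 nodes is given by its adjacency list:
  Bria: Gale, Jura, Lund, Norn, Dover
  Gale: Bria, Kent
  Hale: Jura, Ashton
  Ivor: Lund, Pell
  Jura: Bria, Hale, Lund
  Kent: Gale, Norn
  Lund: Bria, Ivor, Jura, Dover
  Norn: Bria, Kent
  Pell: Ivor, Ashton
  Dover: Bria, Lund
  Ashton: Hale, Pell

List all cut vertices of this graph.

Removing Bria increases the component count from 1 to 2, so Bria is a cut vertex.
By contrast removing Ashton leaves 1 component; it is not a cut vertex. No other vertex is a cut vertex either.

Bria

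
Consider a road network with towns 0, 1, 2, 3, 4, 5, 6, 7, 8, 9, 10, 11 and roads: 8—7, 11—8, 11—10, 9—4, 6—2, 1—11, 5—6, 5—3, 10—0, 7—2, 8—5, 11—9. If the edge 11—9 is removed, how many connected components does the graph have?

2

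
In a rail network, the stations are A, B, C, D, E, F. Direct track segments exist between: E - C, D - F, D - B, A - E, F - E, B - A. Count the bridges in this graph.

1

The edges on the cycle D-B-A-E-F-D are not bridges since each lies on that cycle.
But removing E - C disconnects E from C — this is a bridge.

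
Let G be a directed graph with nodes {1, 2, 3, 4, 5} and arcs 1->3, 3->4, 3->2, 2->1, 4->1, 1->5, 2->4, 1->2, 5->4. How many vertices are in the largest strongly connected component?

{1, 2, 3, 4, 5} are all mutually reachable — one SCC of size 5.
The largest has 5 vertices.

5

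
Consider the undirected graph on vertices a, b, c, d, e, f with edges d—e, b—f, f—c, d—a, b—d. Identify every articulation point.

b, d, f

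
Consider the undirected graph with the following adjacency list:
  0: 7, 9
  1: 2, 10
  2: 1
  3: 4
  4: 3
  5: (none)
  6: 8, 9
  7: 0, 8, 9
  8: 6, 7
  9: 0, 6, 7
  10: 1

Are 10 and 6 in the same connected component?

No

The component containing 10 is {1, 2, 10}, and 6 is not in it.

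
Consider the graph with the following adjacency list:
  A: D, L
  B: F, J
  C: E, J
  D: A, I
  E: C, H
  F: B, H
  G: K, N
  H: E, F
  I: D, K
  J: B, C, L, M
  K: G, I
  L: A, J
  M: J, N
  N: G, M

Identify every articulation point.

J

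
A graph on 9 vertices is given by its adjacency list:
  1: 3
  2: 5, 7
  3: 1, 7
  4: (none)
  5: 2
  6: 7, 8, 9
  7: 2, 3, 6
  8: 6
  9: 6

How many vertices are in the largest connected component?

8

4 is isolated — a component by itself.
Starting from 1 we can reach 1, 2, 3, 5, 6, 7, 8, 9. That is one component of size 8.
The largest has 8 vertices.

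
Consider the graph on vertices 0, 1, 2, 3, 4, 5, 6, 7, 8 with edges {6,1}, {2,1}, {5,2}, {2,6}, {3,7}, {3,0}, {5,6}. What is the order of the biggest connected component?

4

4 is isolated — a component by itself.
8 is isolated — a component by itself.
Starting from 0 we can reach 0, 3, 7. That is one component of size 3.
Starting from 1 we can reach 1, 2, 5, 6. That is one component of size 4.
The largest has 4 vertices.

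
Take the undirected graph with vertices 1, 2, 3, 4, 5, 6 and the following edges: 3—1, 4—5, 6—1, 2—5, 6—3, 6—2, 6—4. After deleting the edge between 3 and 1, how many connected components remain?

3 and 1 are still connected via 3-6-1, so the component count stays at 1.

1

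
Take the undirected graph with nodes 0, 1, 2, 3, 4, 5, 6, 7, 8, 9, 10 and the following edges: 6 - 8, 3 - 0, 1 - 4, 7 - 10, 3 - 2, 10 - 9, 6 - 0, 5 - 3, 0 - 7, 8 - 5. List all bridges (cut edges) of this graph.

The edges on the cycle 6-8-5-3-0-6 are not bridges since each lies on that cycle.
But removing 1 - 4 disconnects 1 from 4; removing 0 - 7 disconnects 0 from 7; removing 3 - 2 disconnects 3 from 2; removing 9 - 10 disconnects 9 from 10 — these are bridges.
In total 5 edges are bridges.

0-7, 1-4, 10-7, 10-9, 2-3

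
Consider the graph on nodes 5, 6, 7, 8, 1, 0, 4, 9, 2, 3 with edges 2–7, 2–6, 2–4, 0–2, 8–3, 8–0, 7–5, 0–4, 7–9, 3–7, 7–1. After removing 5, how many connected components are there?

With 5 gone, the remaining components are: {0, 1, 2, 3, 4, 6, 7, 8, 9}.
That is 1 component.

1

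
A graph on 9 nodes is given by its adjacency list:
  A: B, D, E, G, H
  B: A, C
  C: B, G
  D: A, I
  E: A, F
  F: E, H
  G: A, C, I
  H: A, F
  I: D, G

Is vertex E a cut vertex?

Deleting E leaves 1 component (was 1) (its neighbors A, F remain connected to each other), so E is not a cut vertex.

No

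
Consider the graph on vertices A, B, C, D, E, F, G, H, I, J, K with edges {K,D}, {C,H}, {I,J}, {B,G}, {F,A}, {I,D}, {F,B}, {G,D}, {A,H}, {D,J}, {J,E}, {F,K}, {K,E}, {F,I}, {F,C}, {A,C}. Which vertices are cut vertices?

Removing F increases the component count from 1 to 2, so F is a cut vertex.
By contrast removing J leaves 1 component; it is not a cut vertex. No other vertex is a cut vertex either.

F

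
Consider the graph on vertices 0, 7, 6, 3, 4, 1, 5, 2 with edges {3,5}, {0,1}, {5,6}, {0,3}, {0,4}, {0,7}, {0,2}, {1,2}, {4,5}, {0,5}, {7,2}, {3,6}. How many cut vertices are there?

1

Removing 0 increases the component count from 1 to 2, so 0 is a cut vertex.
By contrast removing 7 leaves 1 component; it is not a cut vertex. No other vertex is a cut vertex either.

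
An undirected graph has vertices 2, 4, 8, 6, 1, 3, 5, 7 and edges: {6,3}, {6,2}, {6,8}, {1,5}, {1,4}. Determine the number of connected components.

3

7 is isolated — a component by itself.
Starting from 1 we can reach 1, 4, 5. That is one component of size 3.
Starting from 2 we can reach 2, 3, 6, 8. That is one component of size 4.
Total: 3 components.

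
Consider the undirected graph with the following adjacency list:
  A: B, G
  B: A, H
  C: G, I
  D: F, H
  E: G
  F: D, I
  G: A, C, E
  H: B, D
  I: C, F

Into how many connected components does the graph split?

1

Starting from A we can reach A, B, C, D, E, F, G, H, I. That is one component of size 9.
Total: 1 component.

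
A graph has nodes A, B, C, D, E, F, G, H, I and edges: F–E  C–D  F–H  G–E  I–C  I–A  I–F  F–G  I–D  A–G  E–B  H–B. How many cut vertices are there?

Removing I increases the component count from 1 to 2, so I is a cut vertex.
By contrast removing D leaves 1 component; it is not a cut vertex. No other vertex is a cut vertex either.

1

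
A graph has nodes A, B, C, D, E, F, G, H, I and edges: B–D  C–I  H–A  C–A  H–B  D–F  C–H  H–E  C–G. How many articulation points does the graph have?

4

Removing B increases the component count from 1 to 2, so B is a cut vertex.
Removing C increases the component count from 1 to 3, so C is a cut vertex.
Removing D increases the component count from 1 to 2, so D is a cut vertex.
Likewise H is a cut vertex.
By contrast removing G leaves 1 component; it is not a cut vertex. No other vertex is a cut vertex either.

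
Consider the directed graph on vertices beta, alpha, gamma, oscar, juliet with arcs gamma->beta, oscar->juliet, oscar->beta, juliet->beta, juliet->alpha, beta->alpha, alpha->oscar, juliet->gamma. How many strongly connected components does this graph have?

{beta, alpha, gamma, oscar, juliet} are all mutually reachable — one SCC of size 5.
That gives 1 strongly connected component.

1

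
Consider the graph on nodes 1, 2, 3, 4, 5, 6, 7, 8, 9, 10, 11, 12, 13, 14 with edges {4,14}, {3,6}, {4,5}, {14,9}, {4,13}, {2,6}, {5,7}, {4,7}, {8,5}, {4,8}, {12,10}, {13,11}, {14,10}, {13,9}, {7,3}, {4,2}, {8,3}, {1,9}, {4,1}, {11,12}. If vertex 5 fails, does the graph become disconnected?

No

Deleting 5 leaves 1 component (was 1) (its neighbors 4, 7, 8 remain connected to each other), so 5 is not a cut vertex.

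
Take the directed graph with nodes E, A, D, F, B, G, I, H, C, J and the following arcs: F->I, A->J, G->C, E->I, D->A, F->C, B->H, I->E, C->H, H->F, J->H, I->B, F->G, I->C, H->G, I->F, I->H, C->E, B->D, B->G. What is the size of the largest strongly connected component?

10

{A, B, C, D, E, F, G, H, I, J} are all mutually reachable — one SCC of size 10.
The largest has 10 vertices.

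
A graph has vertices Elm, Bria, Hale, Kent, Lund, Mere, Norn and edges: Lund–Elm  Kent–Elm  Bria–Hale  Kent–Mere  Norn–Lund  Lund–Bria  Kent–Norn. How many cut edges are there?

The edges on the cycle Kent-Norn-Lund-Elm-Kent are not bridges since each lies on that cycle.
But removing Bria–Hale disconnects Bria from Hale; removing Lund–Bria disconnects Lund from Bria; removing Kent–Mere disconnects Kent from Mere — these are bridges.
That makes 3 bridges.

3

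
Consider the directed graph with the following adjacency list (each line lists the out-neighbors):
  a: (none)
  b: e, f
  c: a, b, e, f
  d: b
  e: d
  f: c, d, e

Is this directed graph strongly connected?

There is no directed path from a to b, so the graph is not strongly connected.

No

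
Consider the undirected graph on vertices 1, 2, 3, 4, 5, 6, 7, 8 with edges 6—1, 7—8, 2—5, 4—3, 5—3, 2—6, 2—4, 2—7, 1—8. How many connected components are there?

Starting from 1 we can reach 1, 2, 3, 4, 5, 6, 7, 8. That is one component of size 8.
Total: 1 component.

1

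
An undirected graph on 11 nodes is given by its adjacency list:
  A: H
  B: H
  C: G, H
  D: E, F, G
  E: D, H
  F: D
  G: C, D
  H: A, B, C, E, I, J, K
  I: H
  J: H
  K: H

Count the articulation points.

Removing D increases the component count from 1 to 2, so D is a cut vertex.
Removing H increases the component count from 1 to 6, so H is a cut vertex.
By contrast removing I leaves 1 component; it is not a cut vertex. No other vertex is a cut vertex either.

2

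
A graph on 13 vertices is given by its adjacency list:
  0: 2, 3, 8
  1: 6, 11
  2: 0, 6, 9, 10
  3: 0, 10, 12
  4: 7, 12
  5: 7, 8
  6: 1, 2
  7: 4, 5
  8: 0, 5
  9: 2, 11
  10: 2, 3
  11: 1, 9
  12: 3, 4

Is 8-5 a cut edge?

No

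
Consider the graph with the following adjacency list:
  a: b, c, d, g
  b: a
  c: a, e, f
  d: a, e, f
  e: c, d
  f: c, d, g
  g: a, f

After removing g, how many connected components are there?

1

With g gone, the remaining components are: {a, b, c, d, e, f}.
That is 1 component.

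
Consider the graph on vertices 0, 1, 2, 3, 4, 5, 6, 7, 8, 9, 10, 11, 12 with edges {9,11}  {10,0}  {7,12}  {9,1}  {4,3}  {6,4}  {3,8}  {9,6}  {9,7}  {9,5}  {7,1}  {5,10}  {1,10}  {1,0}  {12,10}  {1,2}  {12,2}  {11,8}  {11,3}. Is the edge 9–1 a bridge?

No

After removing 9–1, the path 9-7-1 still connects them, so the edge is not a bridge.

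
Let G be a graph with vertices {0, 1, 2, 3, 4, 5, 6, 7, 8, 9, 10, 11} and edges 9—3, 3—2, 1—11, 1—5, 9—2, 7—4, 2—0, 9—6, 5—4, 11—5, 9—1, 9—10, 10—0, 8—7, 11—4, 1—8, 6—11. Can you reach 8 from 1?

Yes

From 1 we can reach 0, 1, 2, 3, 4, 5, 6, 7, 8, 9, 10, 11, which includes 8.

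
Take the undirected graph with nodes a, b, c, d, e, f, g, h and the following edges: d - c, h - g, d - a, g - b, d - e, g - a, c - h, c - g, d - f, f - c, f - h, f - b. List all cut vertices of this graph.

d

Removing d increases the component count from 1 to 2, so d is a cut vertex.
By contrast removing c leaves 1 component; it is not a cut vertex. No other vertex is a cut vertex either.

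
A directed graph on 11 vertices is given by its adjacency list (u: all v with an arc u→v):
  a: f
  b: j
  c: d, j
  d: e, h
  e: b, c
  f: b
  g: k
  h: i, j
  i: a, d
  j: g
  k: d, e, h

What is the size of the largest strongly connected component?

11

{a, b, c, d, e, f, g, h, i, j, k} are all mutually reachable — one SCC of size 11.
The largest has 11 vertices.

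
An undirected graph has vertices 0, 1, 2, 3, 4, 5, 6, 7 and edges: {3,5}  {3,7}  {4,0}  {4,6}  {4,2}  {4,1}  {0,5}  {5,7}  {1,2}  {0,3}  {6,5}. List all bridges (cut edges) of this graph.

The edges on the cycle 4-1-2-4 are not bridges since each lies on that cycle.
Every edge lies on some cycle, so there are no bridges.

none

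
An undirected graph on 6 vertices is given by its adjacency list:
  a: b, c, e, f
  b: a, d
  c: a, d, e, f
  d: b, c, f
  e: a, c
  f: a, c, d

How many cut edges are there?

The edges on the cycle d-f-a-e-c-d are not bridges since each lies on that cycle.
Every edge lies on some cycle, so there are no bridges.

0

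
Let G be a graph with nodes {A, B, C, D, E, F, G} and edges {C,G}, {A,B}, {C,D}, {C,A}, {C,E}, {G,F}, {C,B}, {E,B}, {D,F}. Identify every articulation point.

C

Removing C increases the component count from 1 to 2, so C is a cut vertex.
By contrast removing F leaves 1 component; it is not a cut vertex. No other vertex is a cut vertex either.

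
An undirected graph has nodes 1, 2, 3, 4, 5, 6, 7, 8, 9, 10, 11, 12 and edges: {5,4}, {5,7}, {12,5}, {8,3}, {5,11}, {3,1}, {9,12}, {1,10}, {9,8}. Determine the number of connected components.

2 is isolated — a component by itself.
6 is isolated — a component by itself.
Starting from 1 we can reach 1, 3, 4, 5, 7, 8, 9, 10, 11, 12. That is one component of size 10.
Total: 3 components.

3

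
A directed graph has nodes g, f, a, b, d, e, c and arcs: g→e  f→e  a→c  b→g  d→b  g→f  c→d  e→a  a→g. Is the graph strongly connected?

Yes

From d we can reach every vertex (a, b, c, d, e, f, g), and every vertex can reach d (a, b, c, d, e, f, g). So the whole graph is one strongly connected component.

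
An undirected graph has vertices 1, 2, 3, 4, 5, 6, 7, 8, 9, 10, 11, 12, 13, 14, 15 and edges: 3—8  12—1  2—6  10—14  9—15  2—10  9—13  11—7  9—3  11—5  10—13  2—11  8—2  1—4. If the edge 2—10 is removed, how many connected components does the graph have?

2 and 10 are still connected via 2-8-3-9-13-10, so the component count stays at 2.

2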